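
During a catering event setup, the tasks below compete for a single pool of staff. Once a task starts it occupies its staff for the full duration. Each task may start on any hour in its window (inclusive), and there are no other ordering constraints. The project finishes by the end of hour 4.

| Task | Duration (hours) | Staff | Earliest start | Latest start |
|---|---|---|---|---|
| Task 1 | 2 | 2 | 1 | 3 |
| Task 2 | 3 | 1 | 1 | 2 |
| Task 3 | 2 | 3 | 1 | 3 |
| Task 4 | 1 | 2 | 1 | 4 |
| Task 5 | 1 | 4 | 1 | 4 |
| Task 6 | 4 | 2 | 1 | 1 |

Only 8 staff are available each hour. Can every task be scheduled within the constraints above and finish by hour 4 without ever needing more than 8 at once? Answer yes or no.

Schedule Task 1@1, Task 2@1, Task 3@1, Task 4@3, Task 5@4, Task 6@1: h1:8  h2:8  h3:5  h4:6 — peak 8 ≤ 8.

yes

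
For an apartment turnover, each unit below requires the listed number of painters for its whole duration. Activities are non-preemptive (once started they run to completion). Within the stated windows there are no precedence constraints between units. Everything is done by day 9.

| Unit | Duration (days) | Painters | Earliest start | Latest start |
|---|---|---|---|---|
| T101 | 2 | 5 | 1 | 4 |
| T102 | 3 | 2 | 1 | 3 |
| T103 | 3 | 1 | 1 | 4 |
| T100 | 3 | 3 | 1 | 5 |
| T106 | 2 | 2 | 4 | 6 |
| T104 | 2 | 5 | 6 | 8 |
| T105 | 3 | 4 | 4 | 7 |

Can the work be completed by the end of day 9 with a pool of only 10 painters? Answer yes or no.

Schedule T101@1, T102@1, T103@1, T100@3, T106@6, T104@7, T105@4: d1:8  d2:8  d3:6  d4:7  d5:7  d6:6  d7:7  d8:5  d9:0 — peak 8 ≤ 10.

yes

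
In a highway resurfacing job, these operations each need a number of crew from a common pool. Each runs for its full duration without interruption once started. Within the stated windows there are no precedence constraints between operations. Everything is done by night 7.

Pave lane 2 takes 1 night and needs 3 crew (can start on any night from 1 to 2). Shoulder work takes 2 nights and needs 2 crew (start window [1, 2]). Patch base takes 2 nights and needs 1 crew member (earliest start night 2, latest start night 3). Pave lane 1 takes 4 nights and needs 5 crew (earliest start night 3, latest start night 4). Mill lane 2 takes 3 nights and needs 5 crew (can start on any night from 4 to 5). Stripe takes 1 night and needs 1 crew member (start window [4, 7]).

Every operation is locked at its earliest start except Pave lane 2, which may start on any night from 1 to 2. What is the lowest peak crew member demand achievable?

Pave lane 2@1: n1:5  n2:3  n3:6  n4:11  n5:10  n6:10  n7:0 → peak 11
Pave lane 2@2: n1:2  n2:6  n3:6  n4:11  n5:10  n6:10  n7:0 → peak 11
Best is Pave lane 2@1, peak 11.

11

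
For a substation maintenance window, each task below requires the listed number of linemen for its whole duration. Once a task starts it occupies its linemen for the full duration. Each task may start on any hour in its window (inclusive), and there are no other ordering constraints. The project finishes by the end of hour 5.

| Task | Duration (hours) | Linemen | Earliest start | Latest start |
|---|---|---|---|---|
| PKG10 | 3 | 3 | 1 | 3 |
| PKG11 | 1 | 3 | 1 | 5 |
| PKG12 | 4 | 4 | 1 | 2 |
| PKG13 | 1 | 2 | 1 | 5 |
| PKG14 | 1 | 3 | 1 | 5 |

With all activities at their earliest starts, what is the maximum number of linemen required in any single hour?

Early-start schedule: PKG10@1, PKG11@1, PKG12@1, PKG13@1, PKG14@1.
Load per hour: hour 1: 15, hour 2: 7, hour 3: 7, hour 4: 4, hour 5: 0.
Peak is 15.

15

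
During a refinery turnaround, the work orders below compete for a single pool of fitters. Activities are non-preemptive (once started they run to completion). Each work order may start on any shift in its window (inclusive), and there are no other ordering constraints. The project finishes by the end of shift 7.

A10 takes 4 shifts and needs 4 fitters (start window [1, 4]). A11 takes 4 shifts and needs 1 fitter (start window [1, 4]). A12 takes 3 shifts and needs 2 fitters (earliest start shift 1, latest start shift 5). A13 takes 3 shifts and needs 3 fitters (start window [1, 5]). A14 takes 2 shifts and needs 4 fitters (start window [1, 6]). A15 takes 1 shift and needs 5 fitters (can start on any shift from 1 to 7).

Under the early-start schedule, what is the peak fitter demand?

19

Early-start schedule: A10@1, A11@1, A12@1, A13@1, A14@1, A15@1.
Load per shift: shift 1: 19, shift 2: 14, shift 3: 10, shift 4: 5, shift 5: 0, shift 6: 0, shift 7: 0.
Peak is 19.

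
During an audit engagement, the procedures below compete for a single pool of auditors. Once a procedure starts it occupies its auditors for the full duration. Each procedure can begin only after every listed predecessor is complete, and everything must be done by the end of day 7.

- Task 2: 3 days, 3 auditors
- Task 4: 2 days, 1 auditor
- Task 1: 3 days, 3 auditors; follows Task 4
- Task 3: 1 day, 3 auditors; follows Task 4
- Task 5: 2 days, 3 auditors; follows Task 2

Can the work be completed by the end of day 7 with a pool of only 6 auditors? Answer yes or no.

yes

Schedule Task 2@1, Task 4@1, Task 1@3, Task 3@4, Task 5@5: d1:4  d2:4  d3:6  d4:6  d5:6  d6:3  d7:0 — peak 6 ≤ 6.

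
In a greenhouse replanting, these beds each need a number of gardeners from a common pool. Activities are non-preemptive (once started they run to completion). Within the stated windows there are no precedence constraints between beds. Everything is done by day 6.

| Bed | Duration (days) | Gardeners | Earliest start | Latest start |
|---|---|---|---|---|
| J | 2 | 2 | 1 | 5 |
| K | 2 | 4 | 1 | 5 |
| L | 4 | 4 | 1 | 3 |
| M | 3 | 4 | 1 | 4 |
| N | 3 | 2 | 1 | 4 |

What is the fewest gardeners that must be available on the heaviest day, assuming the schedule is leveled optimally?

Early-start (J@1, K@1, L@1, M@1, N@1) gives peak 16: d1:16  d2:16  d3:10  d4:4  d5:0  d6:0.
Shift L→3, M→4.
Schedule J@1, K@1, L@3, M@4, N@1: d1:8  d2:8  d3:6  d4:8  d5:8  d6:8 — peak 8.
Total gardener-days = 46 over 6 days ⇒ peak ≥ ⌈46/6⌉ = 8, so 8 is optimal.

8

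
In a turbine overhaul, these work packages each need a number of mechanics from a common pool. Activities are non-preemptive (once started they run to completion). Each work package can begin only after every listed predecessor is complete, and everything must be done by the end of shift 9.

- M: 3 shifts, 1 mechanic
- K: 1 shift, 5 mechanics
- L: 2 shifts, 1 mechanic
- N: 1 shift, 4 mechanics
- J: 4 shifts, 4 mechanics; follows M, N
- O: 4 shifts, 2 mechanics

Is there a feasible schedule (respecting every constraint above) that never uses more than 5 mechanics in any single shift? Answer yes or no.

no

The minimum achievable peak is 6; 5 < 6, so no feasible schedule stays within the cap.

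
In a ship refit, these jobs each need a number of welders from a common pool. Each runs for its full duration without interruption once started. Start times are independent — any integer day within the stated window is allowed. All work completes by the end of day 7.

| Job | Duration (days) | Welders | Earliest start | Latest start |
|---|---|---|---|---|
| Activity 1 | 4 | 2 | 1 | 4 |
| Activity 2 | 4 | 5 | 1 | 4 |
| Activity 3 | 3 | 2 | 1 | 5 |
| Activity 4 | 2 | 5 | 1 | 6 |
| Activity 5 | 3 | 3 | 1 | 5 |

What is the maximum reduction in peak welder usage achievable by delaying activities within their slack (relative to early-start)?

8

Early-start peak: d1:17  d2:17  d3:12  d4:7  d5:0  d6:0  d7:0 ⇒ 17.
Leveled (Activity 1@1, Activity 2@1, Activity 3@1, Activity 4@5, Activity 5@5): d1:9  d2:9  d3:9  d4:7  d5:8  d6:8  d7:3 ⇒ 9.
Reduction 17 − 9 = 8.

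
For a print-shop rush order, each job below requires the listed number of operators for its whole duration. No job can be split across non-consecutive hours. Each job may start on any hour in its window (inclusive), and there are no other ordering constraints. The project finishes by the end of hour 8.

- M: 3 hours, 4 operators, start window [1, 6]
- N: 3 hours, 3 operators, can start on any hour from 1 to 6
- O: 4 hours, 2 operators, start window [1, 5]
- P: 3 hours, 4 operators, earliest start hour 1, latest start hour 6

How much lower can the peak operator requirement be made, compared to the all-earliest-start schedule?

6

Early-start peak: h1:13  h2:13  h3:13  h4:2  h5:0  h6:0  h7:0  h8:0 ⇒ 13.
Leveled (M@1, N@1, O@4, P@4): h1:7  h2:7  h3:7  h4:6  h5:6  h6:6  h7:2  h8:0 ⇒ 7.
Reduction 13 − 7 = 6.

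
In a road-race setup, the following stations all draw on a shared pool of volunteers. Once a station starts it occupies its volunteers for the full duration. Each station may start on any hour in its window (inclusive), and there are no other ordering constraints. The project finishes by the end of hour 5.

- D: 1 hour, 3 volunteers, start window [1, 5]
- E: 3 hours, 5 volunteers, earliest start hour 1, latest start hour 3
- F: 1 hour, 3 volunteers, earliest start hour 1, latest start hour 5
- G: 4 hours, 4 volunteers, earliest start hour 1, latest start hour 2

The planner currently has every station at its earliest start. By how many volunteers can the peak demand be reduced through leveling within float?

Early-start peak: h1:15  h2:9  h3:9  h4:4  h5:0 ⇒ 15.
Leveled (D@1, E@1, F@4, G@2): h1:8  h2:9  h3:9  h4:7  h5:4 ⇒ 9.
Reduction 15 − 9 = 6.

6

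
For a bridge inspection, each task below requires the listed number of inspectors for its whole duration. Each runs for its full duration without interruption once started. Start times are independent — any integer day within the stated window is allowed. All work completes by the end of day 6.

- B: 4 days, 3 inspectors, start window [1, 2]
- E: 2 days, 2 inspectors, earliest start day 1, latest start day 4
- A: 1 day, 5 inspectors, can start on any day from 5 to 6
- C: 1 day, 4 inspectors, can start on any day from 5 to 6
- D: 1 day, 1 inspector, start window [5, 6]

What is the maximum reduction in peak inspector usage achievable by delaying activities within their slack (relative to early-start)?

Early-start peak: d1:5  d2:5  d3:3  d4:3  d5:10  d6:0 ⇒ 10.
Leveled (B@1, E@1, A@5, C@6, D@6): d1:5  d2:5  d3:3  d4:3  d5:5  d6:5 ⇒ 5.
Reduction 10 − 5 = 5.

5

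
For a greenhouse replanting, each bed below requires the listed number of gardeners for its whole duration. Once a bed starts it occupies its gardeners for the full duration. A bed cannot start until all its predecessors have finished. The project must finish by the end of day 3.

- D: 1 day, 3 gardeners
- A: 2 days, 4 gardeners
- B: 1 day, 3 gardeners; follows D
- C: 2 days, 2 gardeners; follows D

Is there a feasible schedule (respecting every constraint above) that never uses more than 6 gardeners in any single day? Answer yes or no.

no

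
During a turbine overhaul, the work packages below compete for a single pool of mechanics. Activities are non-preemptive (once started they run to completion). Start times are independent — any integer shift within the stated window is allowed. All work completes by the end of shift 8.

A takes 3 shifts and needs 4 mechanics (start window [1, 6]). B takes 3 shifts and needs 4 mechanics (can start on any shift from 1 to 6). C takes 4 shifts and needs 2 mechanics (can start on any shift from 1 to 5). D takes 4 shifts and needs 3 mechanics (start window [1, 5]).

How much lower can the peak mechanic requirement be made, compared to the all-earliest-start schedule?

6

Early-start peak: s1:13  s2:13  s3:13  s4:5  s5:0  s6:0  s7:0  s8:0 ⇒ 13.
Leveled (A@1, B@4, C@1, D@5): s1:6  s2:6  s3:6  s4:6  s5:7  s6:7  s7:3  s8:3 ⇒ 7.
Reduction 13 − 7 = 6.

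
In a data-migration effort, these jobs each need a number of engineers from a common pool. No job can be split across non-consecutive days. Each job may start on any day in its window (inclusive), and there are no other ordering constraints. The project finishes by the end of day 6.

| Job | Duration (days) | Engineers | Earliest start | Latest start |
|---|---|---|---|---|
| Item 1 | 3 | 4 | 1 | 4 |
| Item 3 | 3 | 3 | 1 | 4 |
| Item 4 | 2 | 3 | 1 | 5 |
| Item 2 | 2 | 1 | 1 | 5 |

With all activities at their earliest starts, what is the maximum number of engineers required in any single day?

Early-start schedule: Item 1@1, Item 3@1, Item 4@1, Item 2@1.
Load per day: day 1: 11, day 2: 11, day 3: 7, day 4: 0, day 5: 0, day 6: 0.
Peak is 11.

11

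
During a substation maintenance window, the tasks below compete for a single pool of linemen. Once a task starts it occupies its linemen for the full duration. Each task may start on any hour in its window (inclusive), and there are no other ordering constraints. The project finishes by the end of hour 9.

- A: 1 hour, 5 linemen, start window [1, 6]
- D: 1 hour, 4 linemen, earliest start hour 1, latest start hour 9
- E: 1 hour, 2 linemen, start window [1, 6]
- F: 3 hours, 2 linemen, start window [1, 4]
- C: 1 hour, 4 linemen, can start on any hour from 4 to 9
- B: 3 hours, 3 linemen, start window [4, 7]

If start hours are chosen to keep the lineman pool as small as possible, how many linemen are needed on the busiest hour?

5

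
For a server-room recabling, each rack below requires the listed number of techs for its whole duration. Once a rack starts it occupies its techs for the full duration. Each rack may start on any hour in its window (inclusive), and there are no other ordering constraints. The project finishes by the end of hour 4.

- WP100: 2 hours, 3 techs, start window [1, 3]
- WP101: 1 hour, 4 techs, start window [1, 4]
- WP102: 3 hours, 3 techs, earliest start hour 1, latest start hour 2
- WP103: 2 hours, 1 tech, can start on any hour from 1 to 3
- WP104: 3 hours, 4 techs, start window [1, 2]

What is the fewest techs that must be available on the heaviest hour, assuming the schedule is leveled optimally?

Early-start (WP100@1, WP101@1, WP102@1, WP103@1, WP104@1) gives peak 15: h1:15  h2:11  h3:7  h4:0.
Shift WP103→3, WP104→2.
Schedule WP100@1, WP101@1, WP102@1, WP103@3, WP104@2: h1:10  h2:10  h3:8  h4:5 — peak 10.

10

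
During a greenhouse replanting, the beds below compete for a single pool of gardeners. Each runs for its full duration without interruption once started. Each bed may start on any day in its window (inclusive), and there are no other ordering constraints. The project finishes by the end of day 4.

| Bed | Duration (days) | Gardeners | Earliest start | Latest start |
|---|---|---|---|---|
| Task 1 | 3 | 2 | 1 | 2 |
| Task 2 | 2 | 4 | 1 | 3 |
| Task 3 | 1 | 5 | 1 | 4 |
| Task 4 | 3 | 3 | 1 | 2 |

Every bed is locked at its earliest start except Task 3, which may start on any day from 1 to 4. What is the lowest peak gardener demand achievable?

9

Task 3@1: d1:14  d2:9  d3:5  d4:0 → peak 14
Task 3@2: d1:9  d2:14  d3:5  d4:0 → peak 14
Task 3@3: d1:9  d2:9  d3:10  d4:0 → peak 10
Task 3@4: d1:9  d2:9  d3:5  d4:5 → peak 9
Best is Task 3@4, peak 9.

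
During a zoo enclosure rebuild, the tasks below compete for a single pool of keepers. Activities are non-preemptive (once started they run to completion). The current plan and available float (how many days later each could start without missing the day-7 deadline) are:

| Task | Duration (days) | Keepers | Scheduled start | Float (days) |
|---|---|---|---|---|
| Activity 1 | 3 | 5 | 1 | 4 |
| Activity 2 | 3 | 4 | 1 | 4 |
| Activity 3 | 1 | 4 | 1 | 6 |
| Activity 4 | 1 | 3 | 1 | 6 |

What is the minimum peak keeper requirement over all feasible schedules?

7

Early-start (Activity 1@1, Activity 2@1, Activity 3@1, Activity 4@1) gives peak 16: d1:16  d2:9  d3:9  d4:0  d5:0  d6:0  d7:0.
Shift Activity 2→4, Activity 3→7, Activity 4→4.
Schedule Activity 1@1, Activity 2@4, Activity 3@7, Activity 4@4: d1:5  d2:5  d3:5  d4:7  d5:4  d6:4  d7:4 — peak 7.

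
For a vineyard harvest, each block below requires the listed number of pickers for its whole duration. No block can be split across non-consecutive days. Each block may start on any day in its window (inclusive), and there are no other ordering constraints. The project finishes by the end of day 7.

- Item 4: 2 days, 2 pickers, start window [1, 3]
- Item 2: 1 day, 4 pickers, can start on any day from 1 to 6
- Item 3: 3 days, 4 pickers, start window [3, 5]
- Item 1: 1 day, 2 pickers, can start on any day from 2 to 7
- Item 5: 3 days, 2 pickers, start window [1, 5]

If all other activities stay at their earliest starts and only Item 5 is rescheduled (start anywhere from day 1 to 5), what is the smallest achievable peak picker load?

6

Item 5@1: d1:8  d2:6  d3:6  d4:4  d5:4  d6:0  d7:0 → peak 8
Item 5@2: d1:6  d2:6  d3:6  d4:6  d5:4  d6:0  d7:0 → peak 6
Item 5@3: d1:6  d2:4  d3:6  d4:6  d5:6  d6:0  d7:0 → peak 6
Item 5@4: d1:6  d2:4  d3:4  d4:6  d5:6  d6:2  d7:0 → peak 6
Item 5@5: d1:6  d2:4  d3:4  d4:4  d5:6  d6:2  d7:2 → peak 6
Best is Item 5@2, peak 6.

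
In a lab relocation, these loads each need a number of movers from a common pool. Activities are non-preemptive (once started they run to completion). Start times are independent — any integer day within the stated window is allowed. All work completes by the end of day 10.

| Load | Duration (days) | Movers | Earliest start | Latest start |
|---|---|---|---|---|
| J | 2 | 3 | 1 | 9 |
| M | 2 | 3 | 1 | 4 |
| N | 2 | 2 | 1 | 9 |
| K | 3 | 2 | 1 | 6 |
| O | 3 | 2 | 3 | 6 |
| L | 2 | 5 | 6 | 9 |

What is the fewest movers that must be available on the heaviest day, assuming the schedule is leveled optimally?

Early-start (J@1, M@1, N@1, K@1, O@3, L@6) gives peak 10: d1:10  d2:10  d3:4  d4:2  d5:2  d6:5  d7:5  d8:0  d9:0  d10:0.
Shift M→3, K→3, O→5, L→8.
Schedule J@1, M@3, N@1, K@3, O@5, L@8: d1:5  d2:5  d3:5  d4:5  d5:4  d6:2  d7:2  d8:5  d9:5  d10:0 — peak 5.

5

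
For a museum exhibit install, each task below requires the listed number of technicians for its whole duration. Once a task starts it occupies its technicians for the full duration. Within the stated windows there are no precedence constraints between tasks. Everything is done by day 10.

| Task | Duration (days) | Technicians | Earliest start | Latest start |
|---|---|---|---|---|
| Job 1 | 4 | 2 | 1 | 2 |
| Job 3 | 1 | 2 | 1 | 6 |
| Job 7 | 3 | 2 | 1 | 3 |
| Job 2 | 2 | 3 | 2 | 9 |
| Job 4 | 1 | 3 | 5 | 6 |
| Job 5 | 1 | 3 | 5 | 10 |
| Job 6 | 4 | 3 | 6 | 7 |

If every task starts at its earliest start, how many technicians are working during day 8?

3

At early start, day 8 has: Job 6.
Demand: 3 = 3.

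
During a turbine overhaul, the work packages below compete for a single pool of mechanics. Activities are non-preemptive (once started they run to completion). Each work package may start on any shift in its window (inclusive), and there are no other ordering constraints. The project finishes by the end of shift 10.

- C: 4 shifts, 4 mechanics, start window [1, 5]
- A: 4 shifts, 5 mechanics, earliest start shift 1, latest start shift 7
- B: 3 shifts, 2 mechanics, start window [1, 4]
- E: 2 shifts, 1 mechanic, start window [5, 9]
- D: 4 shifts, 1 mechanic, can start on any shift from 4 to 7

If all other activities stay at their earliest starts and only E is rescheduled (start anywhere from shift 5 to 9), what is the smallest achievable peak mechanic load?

11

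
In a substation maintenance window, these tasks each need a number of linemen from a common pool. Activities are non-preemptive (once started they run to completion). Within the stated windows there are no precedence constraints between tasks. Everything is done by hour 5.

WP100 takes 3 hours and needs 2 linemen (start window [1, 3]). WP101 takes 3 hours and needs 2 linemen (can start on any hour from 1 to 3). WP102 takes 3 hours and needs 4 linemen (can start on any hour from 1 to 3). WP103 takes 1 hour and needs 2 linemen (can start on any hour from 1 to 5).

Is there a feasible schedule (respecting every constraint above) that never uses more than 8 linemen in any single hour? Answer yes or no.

Schedule WP100@1, WP101@1, WP102@1, WP103@4: h1:8  h2:8  h3:8  h4:2  h5:0 — peak 8 ≤ 8.

yes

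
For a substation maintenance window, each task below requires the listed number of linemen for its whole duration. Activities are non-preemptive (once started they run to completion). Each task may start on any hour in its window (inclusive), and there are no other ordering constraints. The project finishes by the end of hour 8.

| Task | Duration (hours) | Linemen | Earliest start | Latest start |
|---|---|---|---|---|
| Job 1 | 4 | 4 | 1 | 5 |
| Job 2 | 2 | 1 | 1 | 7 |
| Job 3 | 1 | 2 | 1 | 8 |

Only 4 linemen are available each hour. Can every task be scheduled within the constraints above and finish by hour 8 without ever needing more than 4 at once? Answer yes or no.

Schedule Job 1@1, Job 2@5, Job 3@5: h1:4  h2:4  h3:4  h4:4  h5:3  h6:1  h7:0  h8:0 — peak 4 ≤ 4.

yes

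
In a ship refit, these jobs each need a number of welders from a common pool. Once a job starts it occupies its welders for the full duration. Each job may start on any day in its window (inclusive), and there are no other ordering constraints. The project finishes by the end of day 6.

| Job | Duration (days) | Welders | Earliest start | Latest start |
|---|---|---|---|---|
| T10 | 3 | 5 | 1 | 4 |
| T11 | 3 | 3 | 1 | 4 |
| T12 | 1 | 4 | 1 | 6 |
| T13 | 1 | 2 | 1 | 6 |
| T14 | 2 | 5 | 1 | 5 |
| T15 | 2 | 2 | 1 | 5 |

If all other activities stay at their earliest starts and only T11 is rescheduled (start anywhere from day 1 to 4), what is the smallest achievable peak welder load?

18

T11@1: d1:21  d2:15  d3:8  d4:0  d5:0  d6:0 → peak 21
T11@2: d1:18  d2:15  d3:8  d4:3  d5:0  d6:0 → peak 18
T11@3: d1:18  d2:12  d3:8  d4:3  d5:3  d6:0 → peak 18
T11@4: d1:18  d2:12  d3:5  d4:3  d5:3  d6:3 → peak 18
Best is T11@2, peak 18.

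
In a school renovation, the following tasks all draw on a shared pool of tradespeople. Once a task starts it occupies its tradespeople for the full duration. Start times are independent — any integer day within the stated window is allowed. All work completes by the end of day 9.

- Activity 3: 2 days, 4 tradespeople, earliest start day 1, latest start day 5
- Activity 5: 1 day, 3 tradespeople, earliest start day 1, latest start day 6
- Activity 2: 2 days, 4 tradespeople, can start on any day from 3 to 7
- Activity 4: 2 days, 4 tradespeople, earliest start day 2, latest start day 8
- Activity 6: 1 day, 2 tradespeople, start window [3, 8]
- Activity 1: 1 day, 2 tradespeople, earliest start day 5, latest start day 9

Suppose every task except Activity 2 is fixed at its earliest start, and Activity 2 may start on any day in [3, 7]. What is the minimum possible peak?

8

Activity 2@3: d1:7  d2:8  d3:10  d4:4  d5:2  d6:0  d7:0  d8:0  d9:0 → peak 10
Activity 2@4: d1:7  d2:8  d3:6  d4:4  d5:6  d6:0  d7:0  d8:0  d9:0 → peak 8
Activity 2@5: d1:7  d2:8  d3:6  d4:0  d5:6  d6:4  d7:0  d8:0  d9:0 → peak 8
Activity 2@6: d1:7  d2:8  d3:6  d4:0  d5:2  d6:4  d7:4  d8:0  d9:0 → peak 8
Activity 2@7: d1:7  d2:8  d3:6  d4:0  d5:2  d6:0  d7:4  d8:4  d9:0 → peak 8
Best is Activity 2@4, peak 8.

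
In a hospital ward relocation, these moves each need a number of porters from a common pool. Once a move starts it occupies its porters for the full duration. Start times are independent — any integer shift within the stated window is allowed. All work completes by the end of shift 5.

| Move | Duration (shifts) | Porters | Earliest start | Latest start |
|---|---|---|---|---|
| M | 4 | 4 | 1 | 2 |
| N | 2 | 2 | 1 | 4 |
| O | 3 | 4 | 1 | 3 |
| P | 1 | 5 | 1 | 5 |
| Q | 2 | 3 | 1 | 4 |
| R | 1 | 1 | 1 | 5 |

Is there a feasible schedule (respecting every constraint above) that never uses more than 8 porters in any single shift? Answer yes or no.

no

Total porter-shifts = 44; over 5 shifts the average is 44/5 > 8, so some shift must exceed 8.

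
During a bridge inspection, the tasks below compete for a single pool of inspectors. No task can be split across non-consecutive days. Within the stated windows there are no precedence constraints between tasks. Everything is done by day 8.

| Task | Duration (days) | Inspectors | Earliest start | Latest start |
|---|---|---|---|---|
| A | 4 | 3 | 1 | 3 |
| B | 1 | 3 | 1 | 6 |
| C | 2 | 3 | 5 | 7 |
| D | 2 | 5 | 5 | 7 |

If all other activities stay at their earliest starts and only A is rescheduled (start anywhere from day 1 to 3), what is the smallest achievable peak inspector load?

A@1: d1:6  d2:3  d3:3  d4:3  d5:8  d6:8  d7:0  d8:0 → peak 8
A@2: d1:3  d2:3  d3:3  d4:3  d5:11  d6:8  d7:0  d8:0 → peak 11
A@3: d1:3  d2:0  d3:3  d4:3  d5:11  d6:11  d7:0  d8:0 → peak 11
Best is A@1, peak 8.

8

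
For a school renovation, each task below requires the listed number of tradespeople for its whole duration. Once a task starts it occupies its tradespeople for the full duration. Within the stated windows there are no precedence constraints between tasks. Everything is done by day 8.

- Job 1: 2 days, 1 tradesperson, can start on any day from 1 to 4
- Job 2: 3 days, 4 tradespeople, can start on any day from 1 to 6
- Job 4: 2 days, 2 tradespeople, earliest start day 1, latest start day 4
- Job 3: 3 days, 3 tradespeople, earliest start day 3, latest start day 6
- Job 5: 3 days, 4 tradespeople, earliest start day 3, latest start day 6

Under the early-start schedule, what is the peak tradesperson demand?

Early-start schedule: Job 1@1, Job 2@1, Job 4@1, Job 3@3, Job 5@3.
Load per day: day 1: 7, day 2: 7, day 3: 11, day 4: 7, day 5: 7, day 6: 0, day 7: 0, day 8: 0.
Peak is 11.

11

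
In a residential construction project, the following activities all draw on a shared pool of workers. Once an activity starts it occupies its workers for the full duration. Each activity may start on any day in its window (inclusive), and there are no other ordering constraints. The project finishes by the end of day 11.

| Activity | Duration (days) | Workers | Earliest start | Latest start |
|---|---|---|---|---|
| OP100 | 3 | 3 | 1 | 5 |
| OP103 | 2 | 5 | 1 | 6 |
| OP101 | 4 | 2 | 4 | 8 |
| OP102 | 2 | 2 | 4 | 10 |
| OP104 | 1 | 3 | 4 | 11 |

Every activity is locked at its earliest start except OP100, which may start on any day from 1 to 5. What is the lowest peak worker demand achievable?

7

OP100@1: d1:8  d2:8  d3:3  d4:7  d5:4  d6:2  d7:2  d8:0  d9:0  d10:0  d11:0 → peak 8
OP100@2: d1:5  d2:8  d3:3  d4:10  d5:4  d6:2  d7:2  d8:0  d9:0  d10:0  d11:0 → peak 10
OP100@3: d1:5  d2:5  d3:3  d4:10  d5:7  d6:2  d7:2  d8:0  d9:0  d10:0  d11:0 → peak 10
OP100@4: d1:5  d2:5  d3:0  d4:10  d5:7  d6:5  d7:2  d8:0  d9:0  d10:0  d11:0 → peak 10
OP100@5: d1:5  d2:5  d3:0  d4:7  d5:7  d6:5  d7:5  d8:0  d9:0  d10:0  d11:0 → peak 7
Best is OP100@5, peak 7.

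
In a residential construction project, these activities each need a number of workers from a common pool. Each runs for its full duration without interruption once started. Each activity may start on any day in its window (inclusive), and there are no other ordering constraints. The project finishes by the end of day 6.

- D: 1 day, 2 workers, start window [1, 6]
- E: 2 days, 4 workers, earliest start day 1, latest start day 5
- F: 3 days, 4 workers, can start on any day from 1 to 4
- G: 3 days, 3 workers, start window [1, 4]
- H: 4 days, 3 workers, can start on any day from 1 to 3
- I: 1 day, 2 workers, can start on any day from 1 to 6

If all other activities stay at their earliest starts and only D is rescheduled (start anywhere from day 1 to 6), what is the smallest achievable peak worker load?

D@1: d1:18  d2:14  d3:10  d4:3  d5:0  d6:0 → peak 18
D@2: d1:16  d2:16  d3:10  d4:3  d5:0  d6:0 → peak 16
D@3: d1:16  d2:14  d3:12  d4:3  d5:0  d6:0 → peak 16
D@4: d1:16  d2:14  d3:10  d4:5  d5:0  d6:0 → peak 16
D@5: d1:16  d2:14  d3:10  d4:3  d5:2  d6:0 → peak 16
D@6: d1:16  d2:14  d3:10  d4:3  d5:0  d6:2 → peak 16
Best is D@2, peak 16.

16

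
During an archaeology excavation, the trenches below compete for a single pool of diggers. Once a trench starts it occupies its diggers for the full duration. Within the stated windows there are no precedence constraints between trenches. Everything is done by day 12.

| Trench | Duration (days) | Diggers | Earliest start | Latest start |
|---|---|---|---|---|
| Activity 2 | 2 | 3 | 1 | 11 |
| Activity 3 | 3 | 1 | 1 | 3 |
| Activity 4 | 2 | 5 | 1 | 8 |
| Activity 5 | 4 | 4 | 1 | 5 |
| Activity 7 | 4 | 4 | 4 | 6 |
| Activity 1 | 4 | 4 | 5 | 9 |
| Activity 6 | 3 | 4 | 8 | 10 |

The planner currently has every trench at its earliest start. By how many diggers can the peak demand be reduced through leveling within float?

Early-start peak: d1:13  d2:13  d3:5  d4:8  d5:8  d6:8  d7:8  d8:8  d9:4  d10:4  d11:0  d12:0 ⇒ 13.
Leveled (Activity 2@1, Activity 3@1, Activity 4@3, Activity 5@5, Activity 7@5, Activity 1@9, Activity 6@9): d1:4  d2:4  d3:6  d4:5  d5:8  d6:8  d7:8  d8:8  d9:8  d10:8  d11:8  d12:4 ⇒ 8.
Reduction 13 − 8 = 5.

5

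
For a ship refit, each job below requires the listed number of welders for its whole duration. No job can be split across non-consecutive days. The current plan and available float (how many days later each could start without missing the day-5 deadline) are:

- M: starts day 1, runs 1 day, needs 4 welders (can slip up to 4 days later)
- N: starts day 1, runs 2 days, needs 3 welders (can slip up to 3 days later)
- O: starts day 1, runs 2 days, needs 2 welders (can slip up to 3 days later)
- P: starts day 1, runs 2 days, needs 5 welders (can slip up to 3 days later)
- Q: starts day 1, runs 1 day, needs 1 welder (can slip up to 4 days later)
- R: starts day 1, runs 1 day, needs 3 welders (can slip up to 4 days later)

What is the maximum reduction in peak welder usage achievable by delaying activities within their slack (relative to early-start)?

12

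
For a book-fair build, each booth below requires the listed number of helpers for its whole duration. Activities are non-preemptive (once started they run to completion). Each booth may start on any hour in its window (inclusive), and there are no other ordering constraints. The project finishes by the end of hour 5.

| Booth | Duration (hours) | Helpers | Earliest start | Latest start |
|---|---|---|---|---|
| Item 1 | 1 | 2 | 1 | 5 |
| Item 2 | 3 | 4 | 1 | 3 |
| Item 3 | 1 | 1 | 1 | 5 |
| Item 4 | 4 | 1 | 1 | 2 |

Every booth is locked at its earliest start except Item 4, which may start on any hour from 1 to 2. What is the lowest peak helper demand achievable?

7

Item 4@1: h1:8  h2:5  h3:5  h4:1  h5:0 → peak 8
Item 4@2: h1:7  h2:5  h3:5  h4:1  h5:1 → peak 7
Best is Item 4@2, peak 7.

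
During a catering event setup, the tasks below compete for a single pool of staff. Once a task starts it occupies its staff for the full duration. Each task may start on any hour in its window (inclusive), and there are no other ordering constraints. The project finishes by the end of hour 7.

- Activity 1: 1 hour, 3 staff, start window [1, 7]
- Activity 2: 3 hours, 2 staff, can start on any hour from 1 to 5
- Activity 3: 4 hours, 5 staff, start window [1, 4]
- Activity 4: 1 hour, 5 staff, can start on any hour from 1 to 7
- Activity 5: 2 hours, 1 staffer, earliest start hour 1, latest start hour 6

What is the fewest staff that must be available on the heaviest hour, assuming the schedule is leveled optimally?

Early-start (Activity 1@1, Activity 2@1, Activity 3@1, Activity 4@1, Activity 5@1) gives peak 16: h1:16  h2:8  h3:7  h4:5  h5:0  h6:0  h7:0.
Shift Activity 3→2, Activity 4→6, Activity 5→4.
Schedule Activity 1@1, Activity 2@1, Activity 3@2, Activity 4@6, Activity 5@4: h1:5  h2:7  h3:7  h4:6  h5:6  h6:5  h7:0 — peak 7.

7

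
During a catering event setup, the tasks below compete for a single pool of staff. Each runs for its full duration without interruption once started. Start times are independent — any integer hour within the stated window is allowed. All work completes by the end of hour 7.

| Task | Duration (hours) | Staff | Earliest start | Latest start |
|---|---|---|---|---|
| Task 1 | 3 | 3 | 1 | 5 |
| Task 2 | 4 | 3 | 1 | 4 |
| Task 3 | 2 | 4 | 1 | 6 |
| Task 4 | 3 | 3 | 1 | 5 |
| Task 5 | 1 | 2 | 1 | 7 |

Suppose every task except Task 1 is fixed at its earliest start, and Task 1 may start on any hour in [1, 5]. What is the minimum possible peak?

12

Task 1@1: h1:15  h2:13  h3:9  h4:3  h5:0  h6:0  h7:0 → peak 15
Task 1@2: h1:12  h2:13  h3:9  h4:6  h5:0  h6:0  h7:0 → peak 13
Task 1@3: h1:12  h2:10  h3:9  h4:6  h5:3  h6:0  h7:0 → peak 12
Task 1@4: h1:12  h2:10  h3:6  h4:6  h5:3  h6:3  h7:0 → peak 12
Task 1@5: h1:12  h2:10  h3:6  h4:3  h5:3  h6:3  h7:3 → peak 12
Best is Task 1@3, peak 12.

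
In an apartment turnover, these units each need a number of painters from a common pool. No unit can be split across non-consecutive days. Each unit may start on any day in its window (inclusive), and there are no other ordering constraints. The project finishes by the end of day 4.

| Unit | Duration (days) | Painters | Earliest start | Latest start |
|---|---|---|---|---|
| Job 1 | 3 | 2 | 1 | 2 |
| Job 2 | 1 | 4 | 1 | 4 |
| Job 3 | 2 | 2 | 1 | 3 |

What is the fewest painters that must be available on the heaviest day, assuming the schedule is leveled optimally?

4

Early-start (Job 1@1, Job 2@1, Job 3@1) gives peak 8: d1:8  d2:4  d3:2  d4:0.
Shift Job 2→4.
Schedule Job 1@1, Job 2@4, Job 3@1: d1:4  d2:4  d3:2  d4:4 — peak 4.
Total painter-days = 14 over 4 days ⇒ peak ≥ ⌈14/4⌉ = 4, so 4 is optimal.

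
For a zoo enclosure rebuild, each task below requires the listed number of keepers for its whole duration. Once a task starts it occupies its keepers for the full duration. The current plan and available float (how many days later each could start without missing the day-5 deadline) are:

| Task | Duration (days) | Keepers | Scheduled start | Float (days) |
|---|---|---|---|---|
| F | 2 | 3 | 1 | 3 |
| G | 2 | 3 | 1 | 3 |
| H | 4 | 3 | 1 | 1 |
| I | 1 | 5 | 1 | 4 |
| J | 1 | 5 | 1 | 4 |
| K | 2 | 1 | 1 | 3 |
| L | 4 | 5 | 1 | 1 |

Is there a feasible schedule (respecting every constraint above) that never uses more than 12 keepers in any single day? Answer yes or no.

yes

Schedule F@1, G@3, H@1, I@1, J@5, K@1, L@2: d1:12  d2:12  d3:11  d4:11  d5:10 — peak 12 ≤ 12.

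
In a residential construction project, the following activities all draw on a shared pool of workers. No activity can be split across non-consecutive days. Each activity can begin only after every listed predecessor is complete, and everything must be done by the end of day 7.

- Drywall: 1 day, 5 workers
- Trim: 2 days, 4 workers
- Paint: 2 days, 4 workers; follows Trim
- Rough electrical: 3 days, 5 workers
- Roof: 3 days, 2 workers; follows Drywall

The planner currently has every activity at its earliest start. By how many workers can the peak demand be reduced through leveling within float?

5

Early-start peak: d1:14  d2:11  d3:11  d4:6  d5:0  d6:0  d7:0 ⇒ 14.
Leveled (Drywall@1, Trim@1, Paint@3, Rough electrical@2, Roof@5): d1:9  d2:9  d3:9  d4:9  d5:2  d6:2  d7:2 ⇒ 9.
Reduction 14 − 9 = 5.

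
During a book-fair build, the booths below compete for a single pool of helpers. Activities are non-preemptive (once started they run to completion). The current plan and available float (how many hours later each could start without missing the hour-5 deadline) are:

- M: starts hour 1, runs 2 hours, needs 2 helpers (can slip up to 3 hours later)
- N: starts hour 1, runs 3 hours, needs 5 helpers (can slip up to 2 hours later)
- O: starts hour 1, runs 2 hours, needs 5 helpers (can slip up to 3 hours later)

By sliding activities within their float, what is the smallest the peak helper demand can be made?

7

Early-start (M@1, N@1, O@1) gives peak 12: h1:12  h2:12  h3:5  h4:0  h5:0.
Shift O→4.
Schedule M@1, N@1, O@4: h1:7  h2:7  h3:5  h4:5  h5:5 — peak 7.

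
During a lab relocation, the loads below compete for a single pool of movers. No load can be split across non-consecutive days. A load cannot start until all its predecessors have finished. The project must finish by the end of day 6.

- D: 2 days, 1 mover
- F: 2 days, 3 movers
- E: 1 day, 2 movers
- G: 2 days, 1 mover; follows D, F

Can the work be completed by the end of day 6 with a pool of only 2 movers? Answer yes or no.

The minimum achievable peak is 3; 2 < 3, so no feasible schedule stays within the cap.

no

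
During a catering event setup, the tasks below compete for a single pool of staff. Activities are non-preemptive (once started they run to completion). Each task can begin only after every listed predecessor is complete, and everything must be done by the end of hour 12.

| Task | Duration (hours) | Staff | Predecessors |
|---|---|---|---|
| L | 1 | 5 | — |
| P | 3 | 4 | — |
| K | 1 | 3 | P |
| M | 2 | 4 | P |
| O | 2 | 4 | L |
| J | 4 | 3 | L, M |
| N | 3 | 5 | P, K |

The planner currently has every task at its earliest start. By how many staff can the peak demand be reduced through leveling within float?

Early-start peak: h1:9  h2:8  h3:8  h4:7  h5:9  h6:8  h7:8  h8:3  h9:3  h10:0  h11:0  h12:0 ⇒ 9.
Leveled (L@1, P@2, K@5, M@5, O@2, J@7, N@7): h1:5  h2:8  h3:8  h4:4  h5:7  h6:4  h7:8  h8:8  h9:8  h10:3  h11:0  h12:0 ⇒ 8.
Reduction 9 − 8 = 1.

1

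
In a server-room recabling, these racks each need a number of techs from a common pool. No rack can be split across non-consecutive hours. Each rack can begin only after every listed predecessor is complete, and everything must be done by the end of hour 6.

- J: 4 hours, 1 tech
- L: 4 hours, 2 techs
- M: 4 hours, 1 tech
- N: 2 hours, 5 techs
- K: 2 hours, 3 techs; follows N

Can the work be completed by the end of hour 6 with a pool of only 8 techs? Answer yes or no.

Schedule J@1, L@3, M@3, N@1, K@5: h1:6  h2:6  h3:4  h4:4  h5:6  h6:6 — peak 6 ≤ 8.

yes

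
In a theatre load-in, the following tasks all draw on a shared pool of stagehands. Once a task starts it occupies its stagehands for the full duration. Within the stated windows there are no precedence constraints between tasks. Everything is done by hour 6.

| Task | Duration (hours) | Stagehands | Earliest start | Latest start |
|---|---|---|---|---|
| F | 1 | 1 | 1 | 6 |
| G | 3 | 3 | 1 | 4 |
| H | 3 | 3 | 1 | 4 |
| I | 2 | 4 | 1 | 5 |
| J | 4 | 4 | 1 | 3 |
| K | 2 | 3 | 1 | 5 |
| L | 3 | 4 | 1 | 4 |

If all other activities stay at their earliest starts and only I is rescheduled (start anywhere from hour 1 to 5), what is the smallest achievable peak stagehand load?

I@1: h1:22  h2:21  h3:14  h4:4  h5:0  h6:0 → peak 22
I@2: h1:18  h2:21  h3:18  h4:4  h5:0  h6:0 → peak 21
I@3: h1:18  h2:17  h3:18  h4:8  h5:0  h6:0 → peak 18
I@4: h1:18  h2:17  h3:14  h4:8  h5:4  h6:0 → peak 18
I@5: h1:18  h2:17  h3:14  h4:4  h5:4  h6:4 → peak 18
Best is I@3, peak 18.

18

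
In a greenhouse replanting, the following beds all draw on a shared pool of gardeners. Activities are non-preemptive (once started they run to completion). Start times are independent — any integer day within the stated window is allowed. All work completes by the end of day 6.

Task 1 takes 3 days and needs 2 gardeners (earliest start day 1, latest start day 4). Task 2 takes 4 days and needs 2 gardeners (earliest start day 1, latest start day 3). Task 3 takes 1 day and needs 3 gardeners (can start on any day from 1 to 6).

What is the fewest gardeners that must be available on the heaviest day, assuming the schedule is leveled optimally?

Early-start (Task 1@1, Task 2@1, Task 3@1) gives peak 7: d1:7  d2:4  d3:4  d4:2  d5:0  d6:0.
Shift Task 3→5.
Schedule Task 1@1, Task 2@1, Task 3@5: d1:4  d2:4  d3:4  d4:2  d5:3  d6:0 — peak 4.

4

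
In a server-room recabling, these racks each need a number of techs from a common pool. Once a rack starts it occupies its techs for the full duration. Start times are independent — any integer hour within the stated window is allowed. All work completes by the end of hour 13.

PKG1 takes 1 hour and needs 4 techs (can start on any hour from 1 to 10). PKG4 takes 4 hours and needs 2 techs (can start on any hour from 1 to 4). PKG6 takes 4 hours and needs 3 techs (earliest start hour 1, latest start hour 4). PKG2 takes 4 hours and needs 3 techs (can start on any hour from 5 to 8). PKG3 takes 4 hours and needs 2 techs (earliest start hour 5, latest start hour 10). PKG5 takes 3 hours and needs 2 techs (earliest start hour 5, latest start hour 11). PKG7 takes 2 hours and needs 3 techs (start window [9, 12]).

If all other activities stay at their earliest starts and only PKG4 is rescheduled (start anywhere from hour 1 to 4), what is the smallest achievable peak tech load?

PKG4@1: h1:9  h2:5  h3:5  h4:5  h5:7  h6:7  h7:7  h8:5  h9:3  h10:3  h11:0  h12:0  h13:0 → peak 9
PKG4@2: h1:7  h2:5  h3:5  h4:5  h5:9  h6:7  h7:7  h8:5  h9:3  h10:3  h11:0  h12:0  h13:0 → peak 9
PKG4@3: h1:7  h2:3  h3:5  h4:5  h5:9  h6:9  h7:7  h8:5  h9:3  h10:3  h11:0  h12:0  h13:0 → peak 9
PKG4@4: h1:7  h2:3  h3:3  h4:5  h5:9  h6:9  h7:9  h8:5  h9:3  h10:3  h11:0  h12:0  h13:0 → peak 9
Best is PKG4@1, peak 9.

9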